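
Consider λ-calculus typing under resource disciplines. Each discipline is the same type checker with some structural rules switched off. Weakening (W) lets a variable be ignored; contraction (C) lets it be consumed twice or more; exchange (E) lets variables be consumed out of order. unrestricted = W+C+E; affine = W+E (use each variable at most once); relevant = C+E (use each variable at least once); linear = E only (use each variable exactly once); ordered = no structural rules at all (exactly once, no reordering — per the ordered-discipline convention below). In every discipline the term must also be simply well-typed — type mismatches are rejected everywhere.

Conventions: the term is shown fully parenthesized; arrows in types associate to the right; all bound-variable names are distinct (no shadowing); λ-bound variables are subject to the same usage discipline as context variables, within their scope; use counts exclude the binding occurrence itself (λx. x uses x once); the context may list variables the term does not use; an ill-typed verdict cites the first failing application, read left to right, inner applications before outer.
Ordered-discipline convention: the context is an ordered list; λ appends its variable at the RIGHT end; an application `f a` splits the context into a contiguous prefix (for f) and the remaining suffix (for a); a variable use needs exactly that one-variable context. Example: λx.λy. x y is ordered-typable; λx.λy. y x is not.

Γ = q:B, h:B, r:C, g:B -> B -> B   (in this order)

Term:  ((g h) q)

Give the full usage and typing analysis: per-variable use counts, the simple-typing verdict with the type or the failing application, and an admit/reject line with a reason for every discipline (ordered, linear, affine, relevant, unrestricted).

counts: q=1; h=1; r=0; g=1
left-to-right use order: g, h, q
typing: ✓ — B
ordered: ✗, r never used (weakening)
linear: ✗, r never used (weakening)
affine: ✓, q, h, r, g: no repeats, contraction unneeded
relevant: ✗, r never used (weakening)
unrestricted: ✓, simply typable at B; W, C, E all held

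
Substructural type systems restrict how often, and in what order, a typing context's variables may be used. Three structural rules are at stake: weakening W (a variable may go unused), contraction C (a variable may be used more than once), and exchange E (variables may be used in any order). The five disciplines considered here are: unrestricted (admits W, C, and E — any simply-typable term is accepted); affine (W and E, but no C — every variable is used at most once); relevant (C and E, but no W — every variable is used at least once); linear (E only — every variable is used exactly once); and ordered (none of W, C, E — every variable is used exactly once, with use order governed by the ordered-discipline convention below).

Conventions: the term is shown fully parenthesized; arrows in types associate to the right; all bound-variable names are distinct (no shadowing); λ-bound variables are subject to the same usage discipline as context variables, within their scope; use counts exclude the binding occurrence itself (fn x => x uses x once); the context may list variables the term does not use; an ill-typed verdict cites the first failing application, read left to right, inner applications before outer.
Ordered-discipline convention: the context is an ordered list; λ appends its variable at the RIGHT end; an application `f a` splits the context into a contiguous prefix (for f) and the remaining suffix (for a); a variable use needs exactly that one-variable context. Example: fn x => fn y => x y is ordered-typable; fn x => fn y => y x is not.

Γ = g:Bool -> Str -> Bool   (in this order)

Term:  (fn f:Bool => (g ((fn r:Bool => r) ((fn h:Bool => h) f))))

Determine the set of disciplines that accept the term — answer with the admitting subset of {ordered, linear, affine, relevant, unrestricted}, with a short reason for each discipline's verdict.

admitted by: ordered, linear, affine, relevant, unrestricted
usage: g=1, f (λ-bound)=1, r (λ-bound)=1, h (λ-bound)=1
order of uses: g, r, h, f
typing: well-typed at Bool -> Str -> Bool
ordered: ✓, g, f, r, h: once each, no exchange needed
linear: ✓, single use per variable (g, f, r, h)
affine: ✓, no duplicate uses among g, f, r, h
relevant: ✓, every one of g, f, r, h appears
unrestricted: ✓, typability at Bool -> Str -> Bool is all that's needed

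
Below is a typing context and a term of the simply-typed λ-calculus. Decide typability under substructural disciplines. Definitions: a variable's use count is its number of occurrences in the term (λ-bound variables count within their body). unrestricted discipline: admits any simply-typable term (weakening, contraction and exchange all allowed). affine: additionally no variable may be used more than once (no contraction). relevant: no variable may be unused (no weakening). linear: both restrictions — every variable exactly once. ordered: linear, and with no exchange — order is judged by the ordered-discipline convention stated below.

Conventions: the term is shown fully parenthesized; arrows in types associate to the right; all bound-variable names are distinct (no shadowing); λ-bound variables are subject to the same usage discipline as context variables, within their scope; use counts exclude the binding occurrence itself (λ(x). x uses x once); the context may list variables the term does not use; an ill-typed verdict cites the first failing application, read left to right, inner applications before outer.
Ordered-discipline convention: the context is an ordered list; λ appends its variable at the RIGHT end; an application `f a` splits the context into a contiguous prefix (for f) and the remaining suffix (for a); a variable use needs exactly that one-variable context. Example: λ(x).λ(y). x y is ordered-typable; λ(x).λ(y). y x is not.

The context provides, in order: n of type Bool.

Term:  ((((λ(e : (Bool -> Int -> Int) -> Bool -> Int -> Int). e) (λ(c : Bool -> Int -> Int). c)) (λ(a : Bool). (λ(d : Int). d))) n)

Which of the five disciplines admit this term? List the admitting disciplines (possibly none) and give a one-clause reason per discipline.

accepted by: affine, unrestricted
variable uses: n: 1×, e (bound): 1×, c (bound): 1×, a (bound): 0×, d (bound): 1×
use order (left to right): e, c, d, n
typing: ✓ — Int -> Int
ordered: ✗ — a left unused
linear: ✗ — a left unused
affine: ✓ — n, e, c, a, d: no repeats, contraction unneeded
relevant: ✗ — a left unused
unrestricted: ✓ — well-typed at Int -> Int; no restrictions here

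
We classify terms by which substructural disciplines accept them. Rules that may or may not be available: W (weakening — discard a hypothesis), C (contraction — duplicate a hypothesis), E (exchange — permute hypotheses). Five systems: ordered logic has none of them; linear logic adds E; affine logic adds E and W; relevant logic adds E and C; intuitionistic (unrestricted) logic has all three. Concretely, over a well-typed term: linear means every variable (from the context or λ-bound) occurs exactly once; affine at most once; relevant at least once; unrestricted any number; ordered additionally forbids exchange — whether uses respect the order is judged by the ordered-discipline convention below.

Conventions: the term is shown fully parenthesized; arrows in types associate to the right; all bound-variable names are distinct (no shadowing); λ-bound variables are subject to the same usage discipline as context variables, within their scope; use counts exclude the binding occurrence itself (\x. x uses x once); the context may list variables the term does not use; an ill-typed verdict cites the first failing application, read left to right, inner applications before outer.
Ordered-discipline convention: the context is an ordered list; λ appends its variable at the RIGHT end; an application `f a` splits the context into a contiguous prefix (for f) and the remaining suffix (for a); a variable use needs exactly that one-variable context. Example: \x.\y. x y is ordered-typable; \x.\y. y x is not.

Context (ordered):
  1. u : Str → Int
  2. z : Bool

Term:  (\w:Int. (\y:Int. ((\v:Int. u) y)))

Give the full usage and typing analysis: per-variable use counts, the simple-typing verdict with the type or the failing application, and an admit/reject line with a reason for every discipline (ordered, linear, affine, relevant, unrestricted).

counts: u: 1; z: 0; w (bound): 0; y (bound): 1; v (bound): 0
use order (left to right): u, y
typing: well-typed — term : Int → Int → Str → Int
ordered: ✗, z, w, v never used (weakening)
linear: ✗, z, w, v never used (weakening)
affine: ✓, at most one use each (u, z, w, y, v)
relevant: ✗, z, w, v never used (weakening)
unrestricted: ✓, well-typed at Int → Int → Str → Int; no restrictions here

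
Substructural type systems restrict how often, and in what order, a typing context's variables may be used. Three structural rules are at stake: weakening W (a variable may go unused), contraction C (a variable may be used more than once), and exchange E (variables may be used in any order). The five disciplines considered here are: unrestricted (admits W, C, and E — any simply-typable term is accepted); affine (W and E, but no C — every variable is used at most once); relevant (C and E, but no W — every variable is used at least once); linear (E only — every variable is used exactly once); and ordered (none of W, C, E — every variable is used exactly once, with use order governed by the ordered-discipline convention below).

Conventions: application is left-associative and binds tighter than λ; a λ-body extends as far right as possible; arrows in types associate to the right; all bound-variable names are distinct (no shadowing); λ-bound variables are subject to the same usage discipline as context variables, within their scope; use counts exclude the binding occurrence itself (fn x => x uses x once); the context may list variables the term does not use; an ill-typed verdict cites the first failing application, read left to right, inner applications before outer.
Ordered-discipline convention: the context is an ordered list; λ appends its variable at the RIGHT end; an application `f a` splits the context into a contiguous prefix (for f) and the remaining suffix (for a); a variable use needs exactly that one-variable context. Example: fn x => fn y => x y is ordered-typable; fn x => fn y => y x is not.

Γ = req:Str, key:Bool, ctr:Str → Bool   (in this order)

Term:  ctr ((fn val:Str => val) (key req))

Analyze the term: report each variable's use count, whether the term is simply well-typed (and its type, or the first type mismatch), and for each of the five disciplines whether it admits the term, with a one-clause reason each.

variable uses: req: 1×; key: 1×; ctr: 1×; val (λ-bound): 1×
order of uses: ctr, val, key, req
typing: ill-typed: non-arrow in function slot: Bool
ordered: ✗ — not simply typable
linear: ✗ — fails simple typing
affine: ✗ — a type mismatch blocks all five
relevant: ✗ — the type mismatch rejects it
unrestricted: ✗ — not simply typable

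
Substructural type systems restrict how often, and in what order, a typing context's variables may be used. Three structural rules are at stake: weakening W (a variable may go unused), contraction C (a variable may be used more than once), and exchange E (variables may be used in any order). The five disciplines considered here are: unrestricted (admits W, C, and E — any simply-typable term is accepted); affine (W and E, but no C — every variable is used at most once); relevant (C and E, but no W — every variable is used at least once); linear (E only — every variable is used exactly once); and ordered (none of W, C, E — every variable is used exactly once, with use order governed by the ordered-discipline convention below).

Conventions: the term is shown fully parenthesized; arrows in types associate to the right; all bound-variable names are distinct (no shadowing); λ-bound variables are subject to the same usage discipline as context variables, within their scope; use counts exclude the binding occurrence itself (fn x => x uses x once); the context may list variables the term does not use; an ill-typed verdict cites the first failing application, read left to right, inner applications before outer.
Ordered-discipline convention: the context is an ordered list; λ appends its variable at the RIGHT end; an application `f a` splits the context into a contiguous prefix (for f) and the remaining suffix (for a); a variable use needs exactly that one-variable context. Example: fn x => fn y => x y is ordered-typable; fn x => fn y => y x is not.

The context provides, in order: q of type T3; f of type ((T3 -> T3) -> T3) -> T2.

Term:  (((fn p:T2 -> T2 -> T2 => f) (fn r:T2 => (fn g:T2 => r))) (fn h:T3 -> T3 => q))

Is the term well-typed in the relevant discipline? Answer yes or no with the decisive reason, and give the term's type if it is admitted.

no — p, g, h left unused
usage: q: 1; f: 1; p (bound): 0; r (bound): 1; g (bound): 0; h (bound): 0
uses in reading order: f, r, q
typing: ✓ — T2
summary: ordered ✗ | linear ✗ | affine ✓ | relevant ✗ | unrestricted ✓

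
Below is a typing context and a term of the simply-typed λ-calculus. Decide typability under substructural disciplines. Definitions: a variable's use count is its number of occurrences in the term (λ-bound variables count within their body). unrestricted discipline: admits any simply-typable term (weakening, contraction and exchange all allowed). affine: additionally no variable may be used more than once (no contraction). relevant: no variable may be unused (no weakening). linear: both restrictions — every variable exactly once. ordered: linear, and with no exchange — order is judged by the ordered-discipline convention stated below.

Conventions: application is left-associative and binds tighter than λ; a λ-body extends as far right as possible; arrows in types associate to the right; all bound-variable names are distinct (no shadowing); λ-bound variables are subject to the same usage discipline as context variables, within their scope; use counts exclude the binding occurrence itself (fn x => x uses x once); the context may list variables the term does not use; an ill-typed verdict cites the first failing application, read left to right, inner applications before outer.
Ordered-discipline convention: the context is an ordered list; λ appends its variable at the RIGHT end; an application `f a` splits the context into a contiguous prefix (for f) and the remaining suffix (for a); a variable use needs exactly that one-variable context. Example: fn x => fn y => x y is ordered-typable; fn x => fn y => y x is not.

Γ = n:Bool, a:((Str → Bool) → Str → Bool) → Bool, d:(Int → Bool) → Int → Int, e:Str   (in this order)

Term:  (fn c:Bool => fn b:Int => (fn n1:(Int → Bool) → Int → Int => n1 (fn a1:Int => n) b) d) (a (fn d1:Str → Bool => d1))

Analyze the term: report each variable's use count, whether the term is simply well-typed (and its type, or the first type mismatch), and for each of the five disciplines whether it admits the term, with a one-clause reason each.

counts: n: 1, a: 1, d: 1, e: 0, c (bound): 0, b (bound): 1, n1 (bound): 1, a1 (bound): 0, d1 (bound): 1
left-to-right use order: n1, n, b, d, a, d1
typing: ✓ — Int → Int
ordered ✗ (e, c, a1 never used (weakening))
linear ✗ (e, c, a1 never used (weakening))
affine ✓ (n, a, d, e, c, b, n1, a1, d1: no repeats, contraction unneeded)
relevant ✗ (e, c, a1 never used (weakening))
unrestricted ✓ (well-typed at Int → Int; no restrictions here)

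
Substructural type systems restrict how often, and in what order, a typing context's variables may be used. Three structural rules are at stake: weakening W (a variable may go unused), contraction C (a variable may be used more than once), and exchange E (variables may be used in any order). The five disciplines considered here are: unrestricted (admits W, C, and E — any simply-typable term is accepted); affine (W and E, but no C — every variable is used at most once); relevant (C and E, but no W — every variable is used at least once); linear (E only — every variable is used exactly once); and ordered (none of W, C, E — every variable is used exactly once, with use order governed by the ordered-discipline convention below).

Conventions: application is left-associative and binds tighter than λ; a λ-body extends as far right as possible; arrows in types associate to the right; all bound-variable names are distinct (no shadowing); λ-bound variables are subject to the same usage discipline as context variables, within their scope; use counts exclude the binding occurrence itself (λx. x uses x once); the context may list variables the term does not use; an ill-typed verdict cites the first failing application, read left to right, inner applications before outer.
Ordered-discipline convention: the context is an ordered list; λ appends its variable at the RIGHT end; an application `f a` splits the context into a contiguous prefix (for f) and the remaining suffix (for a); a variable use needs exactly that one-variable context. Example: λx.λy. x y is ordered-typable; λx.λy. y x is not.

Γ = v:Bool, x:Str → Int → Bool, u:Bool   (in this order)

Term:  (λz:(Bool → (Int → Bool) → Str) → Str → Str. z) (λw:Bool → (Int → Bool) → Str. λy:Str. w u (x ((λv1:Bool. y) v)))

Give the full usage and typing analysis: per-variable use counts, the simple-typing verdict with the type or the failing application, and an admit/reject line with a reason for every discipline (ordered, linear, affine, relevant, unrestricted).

variable uses: v: 1×, x: 1×, u: 1×, z (λ-bound): 1×, w (λ-bound): 1×, y (λ-bound): 1×, v1 (λ-bound): 0×
order of uses: z, w, u, x, y, v
typing: ✓ — (Bool → (Int → Bool) → Str) → Str → Str
ordered: ✗ — v1 left unused
linear: ✗ — v1 left unused
affine: ✓ — v, x, u, z, w, y, v1: no repeats, contraction unneeded
relevant: ✗ — v1 left unused
unrestricted: ✓ — well-typed at (Bool → (Int → Bool) → Str) → Str → Str; no restrictions here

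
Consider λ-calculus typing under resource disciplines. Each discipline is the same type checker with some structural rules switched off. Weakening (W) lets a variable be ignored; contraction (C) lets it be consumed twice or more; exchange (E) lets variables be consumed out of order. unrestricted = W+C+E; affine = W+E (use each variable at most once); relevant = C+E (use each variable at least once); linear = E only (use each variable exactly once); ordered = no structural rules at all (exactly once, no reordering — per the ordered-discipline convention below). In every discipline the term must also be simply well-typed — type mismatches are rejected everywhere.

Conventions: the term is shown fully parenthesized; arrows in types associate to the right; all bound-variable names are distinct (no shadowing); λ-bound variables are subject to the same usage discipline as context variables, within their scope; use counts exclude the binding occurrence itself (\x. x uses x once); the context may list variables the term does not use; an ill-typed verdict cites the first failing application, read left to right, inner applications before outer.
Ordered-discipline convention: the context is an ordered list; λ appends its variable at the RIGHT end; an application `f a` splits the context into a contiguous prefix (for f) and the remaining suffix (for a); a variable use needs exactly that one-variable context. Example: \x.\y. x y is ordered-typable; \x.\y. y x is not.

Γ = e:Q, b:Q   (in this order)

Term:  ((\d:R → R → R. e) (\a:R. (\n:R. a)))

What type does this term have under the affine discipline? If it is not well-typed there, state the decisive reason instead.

term : Q
variable uses: e: 1, b: 0, d [bound]: 0, a [bound]: 1, n [bound]: 0
left-to-right use order: e, a
typing: well-typed at Q
across the five disciplines: ordered ✗, linear ✗, affine ✓, relevant ✗, unrestricted ✓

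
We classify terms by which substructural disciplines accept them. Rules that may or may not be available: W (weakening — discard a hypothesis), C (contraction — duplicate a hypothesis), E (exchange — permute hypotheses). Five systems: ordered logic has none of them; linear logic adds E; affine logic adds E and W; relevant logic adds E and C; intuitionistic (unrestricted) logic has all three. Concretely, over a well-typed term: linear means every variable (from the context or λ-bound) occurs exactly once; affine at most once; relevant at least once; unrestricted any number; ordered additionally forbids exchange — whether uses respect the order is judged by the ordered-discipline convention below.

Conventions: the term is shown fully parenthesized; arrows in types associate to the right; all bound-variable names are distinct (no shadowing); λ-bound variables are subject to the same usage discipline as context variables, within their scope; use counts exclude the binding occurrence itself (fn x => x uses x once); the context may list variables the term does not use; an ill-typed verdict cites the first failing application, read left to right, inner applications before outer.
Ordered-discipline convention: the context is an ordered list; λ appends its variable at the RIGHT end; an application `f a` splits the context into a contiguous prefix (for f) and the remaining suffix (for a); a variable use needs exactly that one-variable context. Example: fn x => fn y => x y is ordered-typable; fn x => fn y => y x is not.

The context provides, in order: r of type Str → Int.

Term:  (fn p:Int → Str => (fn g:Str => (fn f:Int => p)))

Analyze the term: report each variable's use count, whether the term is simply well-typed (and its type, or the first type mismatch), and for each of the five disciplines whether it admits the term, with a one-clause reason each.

variable uses: r=0, p (bound)=1, g (bound)=0, f (bound)=0
left-to-right use order: p
typing: the term checks, with type (Int → Str) → Str → Int → Int → Str
ordered ✗ (unused: r, g, f — weakening required)
linear ✗ (unused: r, g, f — weakening required)
affine ✓ (at most one use each (r, p, g, f))
relevant ✗ (unused: r, g, f — weakening required)
unrestricted ✓ (type-checks ((Int → Str) → Str → Int → Int → Str) and nothing is barred)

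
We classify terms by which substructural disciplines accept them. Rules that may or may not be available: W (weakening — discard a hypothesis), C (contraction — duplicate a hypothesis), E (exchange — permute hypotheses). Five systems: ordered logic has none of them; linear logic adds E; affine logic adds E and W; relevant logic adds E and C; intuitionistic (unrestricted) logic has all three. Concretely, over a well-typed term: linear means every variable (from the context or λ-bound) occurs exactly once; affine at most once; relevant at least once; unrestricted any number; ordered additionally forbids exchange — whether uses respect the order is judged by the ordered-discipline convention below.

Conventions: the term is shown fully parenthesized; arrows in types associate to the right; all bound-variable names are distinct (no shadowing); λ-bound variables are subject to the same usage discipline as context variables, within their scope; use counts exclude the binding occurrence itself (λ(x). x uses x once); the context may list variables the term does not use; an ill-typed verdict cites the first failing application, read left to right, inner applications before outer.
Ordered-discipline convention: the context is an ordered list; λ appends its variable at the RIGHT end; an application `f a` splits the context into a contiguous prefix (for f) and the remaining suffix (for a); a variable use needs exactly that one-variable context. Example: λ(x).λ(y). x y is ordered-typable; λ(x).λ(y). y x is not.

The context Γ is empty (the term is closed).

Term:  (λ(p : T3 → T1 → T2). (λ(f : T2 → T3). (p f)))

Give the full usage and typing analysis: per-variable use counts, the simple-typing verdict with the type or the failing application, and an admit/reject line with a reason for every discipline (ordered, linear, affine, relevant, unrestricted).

usage: p (bound): 1; f (bound): 1
uses in reading order: p, f
typing: ill-typed: a function awaiting T3 gets T2 → T3
ordered: ✗, a type mismatch blocks all five
linear: ✗, the type mismatch rejects it
affine: ✗, not simply typable
relevant: ✗, fails simple typing
unrestricted: ✗, a type mismatch blocks all five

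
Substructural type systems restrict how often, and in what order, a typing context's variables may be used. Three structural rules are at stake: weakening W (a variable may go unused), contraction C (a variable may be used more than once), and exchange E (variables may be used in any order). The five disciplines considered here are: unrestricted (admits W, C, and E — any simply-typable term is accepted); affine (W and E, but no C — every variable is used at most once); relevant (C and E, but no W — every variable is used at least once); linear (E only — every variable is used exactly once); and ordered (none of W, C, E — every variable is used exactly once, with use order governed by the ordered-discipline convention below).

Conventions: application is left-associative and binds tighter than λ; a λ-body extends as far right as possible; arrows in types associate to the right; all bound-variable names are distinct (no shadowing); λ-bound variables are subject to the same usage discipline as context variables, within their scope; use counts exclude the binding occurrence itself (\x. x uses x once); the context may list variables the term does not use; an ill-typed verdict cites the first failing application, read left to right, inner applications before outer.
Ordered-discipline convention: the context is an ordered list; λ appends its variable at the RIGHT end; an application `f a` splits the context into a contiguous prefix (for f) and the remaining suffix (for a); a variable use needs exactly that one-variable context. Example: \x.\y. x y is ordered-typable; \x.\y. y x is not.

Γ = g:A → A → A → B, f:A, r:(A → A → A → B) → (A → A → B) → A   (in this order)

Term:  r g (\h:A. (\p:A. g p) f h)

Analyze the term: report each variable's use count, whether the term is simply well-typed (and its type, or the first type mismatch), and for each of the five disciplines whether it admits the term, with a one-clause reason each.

counts: g ×2, f ×1, r ×1, h [bound] ×1, p [bound] ×1
left-to-right use order: r, g, g, p, f, h
typing: well-typed at A
ordered: ✗, g ×2 used more than once (contraction)
linear: ✗, g ×2 used more than once (contraction)
affine: ✗, g ×2 used more than once (contraction)
relevant: ✓, every one of g, f, r, h, p appears
unrestricted: ✓, simply typable at A; W, C, E all held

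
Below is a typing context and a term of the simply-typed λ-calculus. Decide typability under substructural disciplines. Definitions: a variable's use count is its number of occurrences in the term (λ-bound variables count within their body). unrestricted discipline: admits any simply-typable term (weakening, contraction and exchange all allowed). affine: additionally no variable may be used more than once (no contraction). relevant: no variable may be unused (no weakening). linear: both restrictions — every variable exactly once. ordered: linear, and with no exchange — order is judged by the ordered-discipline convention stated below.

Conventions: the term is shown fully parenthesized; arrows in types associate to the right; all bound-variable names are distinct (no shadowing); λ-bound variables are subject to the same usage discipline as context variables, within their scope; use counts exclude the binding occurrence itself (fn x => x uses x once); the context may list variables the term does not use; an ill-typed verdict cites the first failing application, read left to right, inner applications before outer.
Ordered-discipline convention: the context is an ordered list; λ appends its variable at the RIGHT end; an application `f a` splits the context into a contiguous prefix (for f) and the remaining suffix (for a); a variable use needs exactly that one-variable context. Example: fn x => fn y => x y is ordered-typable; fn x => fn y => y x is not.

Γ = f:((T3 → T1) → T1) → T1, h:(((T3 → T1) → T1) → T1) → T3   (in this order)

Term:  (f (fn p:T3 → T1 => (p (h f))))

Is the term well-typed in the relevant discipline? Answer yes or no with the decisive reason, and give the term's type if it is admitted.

yes — every one of f, h, p appears; term : T1
use counts: f: 2, h: 1, p [bound]: 1
use order (left to right): f, p, h, f
typing: well-typed at T1
per-discipline verdicts: ordered ✗; linear ✗; affine ✗; relevant ✓; unrestricted ✓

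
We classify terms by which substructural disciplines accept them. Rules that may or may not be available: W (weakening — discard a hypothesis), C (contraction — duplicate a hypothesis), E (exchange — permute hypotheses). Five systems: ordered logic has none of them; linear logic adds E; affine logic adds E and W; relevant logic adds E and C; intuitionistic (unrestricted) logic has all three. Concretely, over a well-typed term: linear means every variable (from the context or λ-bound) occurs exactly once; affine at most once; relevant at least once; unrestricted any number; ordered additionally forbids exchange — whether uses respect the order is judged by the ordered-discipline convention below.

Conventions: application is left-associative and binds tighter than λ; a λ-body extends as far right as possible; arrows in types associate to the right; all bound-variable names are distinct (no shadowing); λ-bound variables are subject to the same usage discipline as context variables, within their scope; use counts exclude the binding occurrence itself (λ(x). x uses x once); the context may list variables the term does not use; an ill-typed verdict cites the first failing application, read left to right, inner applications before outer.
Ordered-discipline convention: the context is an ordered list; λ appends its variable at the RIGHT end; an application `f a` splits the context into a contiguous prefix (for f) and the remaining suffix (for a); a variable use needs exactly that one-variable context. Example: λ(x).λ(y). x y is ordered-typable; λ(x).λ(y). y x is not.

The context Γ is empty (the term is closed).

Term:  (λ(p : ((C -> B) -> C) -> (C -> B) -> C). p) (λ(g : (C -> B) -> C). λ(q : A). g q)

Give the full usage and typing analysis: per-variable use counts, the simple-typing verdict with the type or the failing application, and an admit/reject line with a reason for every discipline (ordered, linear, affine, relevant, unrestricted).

counts: p (bound) ×1, g (bound) ×1, q (bound) ×1
uses in reading order: p, g, q
typing: ill-typed: an argument A mismatches the expected C -> B
ordered: ✗, fails simple typing
linear: ✗, a type mismatch blocks all five
affine: ✗, the type mismatch rejects it
relevant: ✗, not simply typable
unrestricted: ✗, fails simple typing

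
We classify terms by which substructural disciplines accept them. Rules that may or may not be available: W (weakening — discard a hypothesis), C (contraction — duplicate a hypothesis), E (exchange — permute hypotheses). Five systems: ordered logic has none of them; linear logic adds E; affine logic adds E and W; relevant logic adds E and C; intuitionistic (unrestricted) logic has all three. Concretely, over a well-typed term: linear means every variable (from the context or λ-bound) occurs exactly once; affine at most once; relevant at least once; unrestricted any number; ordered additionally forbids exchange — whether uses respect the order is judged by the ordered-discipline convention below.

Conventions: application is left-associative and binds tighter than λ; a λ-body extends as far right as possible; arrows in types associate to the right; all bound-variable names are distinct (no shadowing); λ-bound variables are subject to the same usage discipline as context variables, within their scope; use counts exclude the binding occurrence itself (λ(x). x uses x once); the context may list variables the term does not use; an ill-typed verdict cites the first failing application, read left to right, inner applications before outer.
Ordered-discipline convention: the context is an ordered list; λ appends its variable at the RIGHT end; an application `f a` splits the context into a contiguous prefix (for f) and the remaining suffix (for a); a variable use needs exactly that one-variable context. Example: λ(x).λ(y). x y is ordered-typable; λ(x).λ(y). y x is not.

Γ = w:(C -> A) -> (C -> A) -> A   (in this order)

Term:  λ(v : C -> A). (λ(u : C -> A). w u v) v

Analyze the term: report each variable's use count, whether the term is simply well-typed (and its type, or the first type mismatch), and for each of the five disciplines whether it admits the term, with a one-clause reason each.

usage: w: 1, v (λ-bound): 2, u (λ-bound): 1
left-to-right use order: w, u, v, v
typing: ✓ — (C -> A) -> A
ordered: ✗, uses contraction: v ×2
linear: ✗, uses contraction: v ×2
affine: ✗, uses contraction: v ×2
relevant: ✓, at least one use each (w, v, u)
unrestricted: ✓, well-typed at (C -> A) -> A; no restrictions here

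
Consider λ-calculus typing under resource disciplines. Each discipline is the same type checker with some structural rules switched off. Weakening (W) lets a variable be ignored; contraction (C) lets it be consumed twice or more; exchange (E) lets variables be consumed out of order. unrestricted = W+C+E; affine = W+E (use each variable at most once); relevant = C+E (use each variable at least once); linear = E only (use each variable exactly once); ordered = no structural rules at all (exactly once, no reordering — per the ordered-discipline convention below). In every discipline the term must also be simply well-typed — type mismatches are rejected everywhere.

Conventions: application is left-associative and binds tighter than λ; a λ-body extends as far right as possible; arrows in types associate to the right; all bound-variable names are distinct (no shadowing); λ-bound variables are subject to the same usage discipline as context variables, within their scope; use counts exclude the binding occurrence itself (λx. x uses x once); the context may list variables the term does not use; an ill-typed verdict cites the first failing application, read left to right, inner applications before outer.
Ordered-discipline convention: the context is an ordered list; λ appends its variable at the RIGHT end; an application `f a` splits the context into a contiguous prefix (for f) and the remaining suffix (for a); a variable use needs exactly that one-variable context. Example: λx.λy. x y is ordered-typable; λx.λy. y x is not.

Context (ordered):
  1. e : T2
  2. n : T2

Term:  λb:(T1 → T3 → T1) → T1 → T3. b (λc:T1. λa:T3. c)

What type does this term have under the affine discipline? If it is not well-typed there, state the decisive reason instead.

term : ((T1 → T3 → T1) → T1 → T3) → T1 → T3
variable uses: e: 0; n: 0; b (λ-bound): 1; c (λ-bound): 1; a (λ-bound): 0
uses in reading order: b, c
typing: well-typed at ((T1 → T3 → T1) → T1 → T3) → T1 → T3
all disciplines: ordered ✗; linear ✗; affine ✓; relevant ✗; unrestricted ✓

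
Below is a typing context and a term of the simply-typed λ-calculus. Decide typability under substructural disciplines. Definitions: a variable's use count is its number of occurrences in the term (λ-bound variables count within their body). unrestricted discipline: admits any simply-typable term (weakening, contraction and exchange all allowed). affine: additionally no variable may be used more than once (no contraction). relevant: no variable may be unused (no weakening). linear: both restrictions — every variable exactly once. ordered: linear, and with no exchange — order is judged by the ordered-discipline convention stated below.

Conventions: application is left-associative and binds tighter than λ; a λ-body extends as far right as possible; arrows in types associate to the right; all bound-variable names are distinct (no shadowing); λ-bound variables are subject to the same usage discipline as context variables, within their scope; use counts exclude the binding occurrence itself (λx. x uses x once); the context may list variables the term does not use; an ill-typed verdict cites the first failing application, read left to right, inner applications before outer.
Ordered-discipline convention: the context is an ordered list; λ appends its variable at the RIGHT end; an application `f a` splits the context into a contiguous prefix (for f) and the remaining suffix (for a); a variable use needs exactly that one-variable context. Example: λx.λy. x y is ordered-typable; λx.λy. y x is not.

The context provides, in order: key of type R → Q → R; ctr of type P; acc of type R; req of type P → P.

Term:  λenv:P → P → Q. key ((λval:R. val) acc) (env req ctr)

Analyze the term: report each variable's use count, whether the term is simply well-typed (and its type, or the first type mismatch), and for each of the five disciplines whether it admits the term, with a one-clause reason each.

counts: key: 1×, ctr: 1×, acc: 1×, req: 1×, env (λ-bound): 1×, val (λ-bound): 1×
uses in reading order: key, val, acc, env, req, ctr
typing: ill-typed: a function awaiting P gets P → P
ordered ✗ (the type mismatch rejects it)
linear ✗ (not simply typable)
affine ✗ (fails simple typing)
relevant ✗ (a type mismatch blocks all five)
unrestricted ✗ (the type mismatch rejects it)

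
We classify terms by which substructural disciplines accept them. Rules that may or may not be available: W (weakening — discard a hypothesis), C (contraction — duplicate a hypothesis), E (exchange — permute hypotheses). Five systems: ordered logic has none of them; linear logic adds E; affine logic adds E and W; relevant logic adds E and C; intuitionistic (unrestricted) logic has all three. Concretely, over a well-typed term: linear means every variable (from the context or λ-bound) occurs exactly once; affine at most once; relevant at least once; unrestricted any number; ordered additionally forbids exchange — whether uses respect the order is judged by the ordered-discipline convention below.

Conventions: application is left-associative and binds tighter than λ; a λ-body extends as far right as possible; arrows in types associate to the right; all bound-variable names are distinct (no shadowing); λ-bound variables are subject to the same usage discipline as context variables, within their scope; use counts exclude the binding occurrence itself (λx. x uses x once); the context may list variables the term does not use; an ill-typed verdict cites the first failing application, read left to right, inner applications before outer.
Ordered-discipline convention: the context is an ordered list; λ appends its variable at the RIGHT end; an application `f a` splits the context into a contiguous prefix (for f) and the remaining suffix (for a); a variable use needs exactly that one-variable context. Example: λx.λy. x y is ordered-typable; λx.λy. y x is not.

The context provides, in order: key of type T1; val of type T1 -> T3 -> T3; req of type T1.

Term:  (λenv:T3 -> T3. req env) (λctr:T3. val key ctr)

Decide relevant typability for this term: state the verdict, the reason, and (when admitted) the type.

no — a type mismatch blocks all five
usage: key: 1; val: 1; req: 1; env [bound]: 1; ctr [bound]: 1
order of uses: req, env, val, key, ctr
typing: ill-typed: non-function type T1 applied to an argument
summary: ordered ✗ · linear ✗ · affine ✗ · relevant ✗ · unrestricted ✗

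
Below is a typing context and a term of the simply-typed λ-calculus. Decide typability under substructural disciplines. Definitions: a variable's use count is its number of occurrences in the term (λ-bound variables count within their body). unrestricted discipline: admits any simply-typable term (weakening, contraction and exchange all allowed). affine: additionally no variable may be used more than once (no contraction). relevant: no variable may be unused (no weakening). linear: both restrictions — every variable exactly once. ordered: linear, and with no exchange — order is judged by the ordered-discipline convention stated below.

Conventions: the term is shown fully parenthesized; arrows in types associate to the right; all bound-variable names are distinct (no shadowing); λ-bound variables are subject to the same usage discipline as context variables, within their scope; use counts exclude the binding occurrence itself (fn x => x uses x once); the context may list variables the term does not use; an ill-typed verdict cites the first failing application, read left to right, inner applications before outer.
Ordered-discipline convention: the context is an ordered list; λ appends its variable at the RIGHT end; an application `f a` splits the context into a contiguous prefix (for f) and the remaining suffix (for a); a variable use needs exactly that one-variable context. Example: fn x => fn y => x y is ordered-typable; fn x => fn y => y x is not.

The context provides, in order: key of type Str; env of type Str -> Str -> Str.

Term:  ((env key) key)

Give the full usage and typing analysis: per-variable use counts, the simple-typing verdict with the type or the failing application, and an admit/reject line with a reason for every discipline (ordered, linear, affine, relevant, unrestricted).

variable uses: key=2; env=1
order of uses: env, key, key
typing: well-typed — term : Str
ordered: ✗ — uses contraction: key ×2
linear: ✗ — uses contraction: key ×2
affine: ✗ — uses contraction: key ×2
relevant: ✓ — none of key, env goes unused
unrestricted: ✓ — typability at Str is all that's needed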